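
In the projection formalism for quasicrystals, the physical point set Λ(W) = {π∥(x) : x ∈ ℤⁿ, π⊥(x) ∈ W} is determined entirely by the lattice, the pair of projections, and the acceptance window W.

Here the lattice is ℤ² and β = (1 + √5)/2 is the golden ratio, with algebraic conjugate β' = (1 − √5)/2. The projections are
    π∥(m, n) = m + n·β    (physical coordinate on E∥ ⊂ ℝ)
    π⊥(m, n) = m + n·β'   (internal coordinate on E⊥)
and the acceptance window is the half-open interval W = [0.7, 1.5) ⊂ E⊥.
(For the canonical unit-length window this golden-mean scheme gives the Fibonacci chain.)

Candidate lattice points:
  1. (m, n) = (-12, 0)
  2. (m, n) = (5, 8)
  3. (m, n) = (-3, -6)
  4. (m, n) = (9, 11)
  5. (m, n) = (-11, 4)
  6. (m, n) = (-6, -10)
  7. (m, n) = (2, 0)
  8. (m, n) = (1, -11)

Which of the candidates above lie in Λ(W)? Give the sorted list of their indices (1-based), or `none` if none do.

Numerically β ≈ 1.618034 and β' = −1/β ≈ -0.618034.
candidate 1: (m,n)=(-12,0) → π∥ = -12+0·β ≈ -12.000000, π⊥ = -12+0·β' ≈ -12.000000 ∉ [0.7, 1.5) ⇒ out
candidate 2: (m,n)=(5,8) → π∥ = 5+8·β ≈ 17.944272, π⊥ = 5+8·β' ≈ 0.055728 ∉ [0.7, 1.5) ⇒ out
candidate 3: (m,n)=(-3,-6) → π∥ = -3-6·β ≈ -12.708204, π⊥ = -3-6·β' ≈ 0.708204 ∈ [0.7, 1.5) ⇒ IN Λ
candidate 4: (m,n)=(9,11) → π∥ = 9+11·β ≈ 26.798374, π⊥ = 9+11·β' ≈ 2.201626 ∉ [0.7, 1.5) ⇒ out
candidate 5: (m,n)=(-11,4) → π∥ = -11+4·β ≈ -4.527864, π⊥ = -11+4·β' ≈ -13.472136 ∉ [0.7, 1.5) ⇒ out
candidate 6: (m,n)=(-6,-10) → π∥ = -6-10·β ≈ -22.180340, π⊥ = -6-10·β' ≈ 0.180340 ∉ [0.7, 1.5) ⇒ out
candidate 7: (m,n)=(2,0) → π∥ = 2+0·β ≈ 2.000000, π⊥ = 2+0·β' ≈ 2.000000 ∉ [0.7, 1.5) ⇒ out
candidate 8: (m,n)=(1,-11) → π∥ = 1-11·β ≈ -16.798374, π⊥ = 1-11·β' ≈ 7.798374 ∉ [0.7, 1.5) ⇒ out

3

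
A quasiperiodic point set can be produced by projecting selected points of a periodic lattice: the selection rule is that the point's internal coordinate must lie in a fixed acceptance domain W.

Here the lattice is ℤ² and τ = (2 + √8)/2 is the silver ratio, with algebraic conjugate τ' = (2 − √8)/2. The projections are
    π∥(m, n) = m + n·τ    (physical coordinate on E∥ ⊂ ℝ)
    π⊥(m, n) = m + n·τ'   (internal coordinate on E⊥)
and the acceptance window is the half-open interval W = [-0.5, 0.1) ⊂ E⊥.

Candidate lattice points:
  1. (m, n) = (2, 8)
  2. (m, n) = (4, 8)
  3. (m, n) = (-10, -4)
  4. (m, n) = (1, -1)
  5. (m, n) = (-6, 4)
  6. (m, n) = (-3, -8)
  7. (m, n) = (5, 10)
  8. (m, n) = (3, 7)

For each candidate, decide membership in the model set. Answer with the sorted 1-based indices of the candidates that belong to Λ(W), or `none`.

τ' = (2−√8)/2 ≈ -0.414214.
#1 (2,8): internal coord 2 + (8)·τ' = -1.313708; -1.313708 ∉ [-0.5, 0.1) → out
#2 (4,8): internal coord 4 + (8)·τ' = +0.686292; +0.686292 ∉ [-0.5, 0.1) → out
#3 (-10,-4): internal coord -10 + (-4)·τ' = -8.343146; -8.343146 ∉ [-0.5, 0.1) → out
#4 (1,-1): internal coord 1 + (-1)·τ' = +1.414214; +1.414214 ∉ [-0.5, 0.1) → out
#5 (-6,4): internal coord -6 + (4)·τ' = -7.656854; -7.656854 ∉ [-0.5, 0.1) → out
#6 (-3,-8): internal coord -3 + (-8)·τ' = +0.313708; +0.313708 ∉ [-0.5, 0.1) → out
#7 (5,10): internal coord 5 + (10)·τ' = +0.857864; +0.857864 ∉ [-0.5, 0.1) → out
#8 (3,7): internal coord 3 + (7)·τ' = +0.100505; +0.100505 ∉ [-0.5, 0.1) → out

none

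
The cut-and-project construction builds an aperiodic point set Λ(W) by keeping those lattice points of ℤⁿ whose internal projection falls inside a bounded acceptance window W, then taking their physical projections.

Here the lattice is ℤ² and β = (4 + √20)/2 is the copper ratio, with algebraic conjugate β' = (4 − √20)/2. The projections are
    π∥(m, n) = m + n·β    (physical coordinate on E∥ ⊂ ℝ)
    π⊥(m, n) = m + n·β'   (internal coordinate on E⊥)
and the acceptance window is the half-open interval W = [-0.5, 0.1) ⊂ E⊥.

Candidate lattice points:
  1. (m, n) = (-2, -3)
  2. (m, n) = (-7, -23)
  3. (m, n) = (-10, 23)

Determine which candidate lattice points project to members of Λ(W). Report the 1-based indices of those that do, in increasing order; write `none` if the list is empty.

β' = (4−√20)/2 ≈ -0.2361.
#1 (-2,-3): internal coord -2 + (-3)·β' = -1.2918; -1.2918 ∉ [-0.5, 0.1) → out
#2 (-7,-23): internal coord -7 + (-23)·β' = -1.5704; -1.5704 ∉ [-0.5, 0.1) → out
#3 (-10,23): internal coord -10 + (23)·β' = -15.4296; -15.4296 ∉ [-0.5, 0.1) → out

none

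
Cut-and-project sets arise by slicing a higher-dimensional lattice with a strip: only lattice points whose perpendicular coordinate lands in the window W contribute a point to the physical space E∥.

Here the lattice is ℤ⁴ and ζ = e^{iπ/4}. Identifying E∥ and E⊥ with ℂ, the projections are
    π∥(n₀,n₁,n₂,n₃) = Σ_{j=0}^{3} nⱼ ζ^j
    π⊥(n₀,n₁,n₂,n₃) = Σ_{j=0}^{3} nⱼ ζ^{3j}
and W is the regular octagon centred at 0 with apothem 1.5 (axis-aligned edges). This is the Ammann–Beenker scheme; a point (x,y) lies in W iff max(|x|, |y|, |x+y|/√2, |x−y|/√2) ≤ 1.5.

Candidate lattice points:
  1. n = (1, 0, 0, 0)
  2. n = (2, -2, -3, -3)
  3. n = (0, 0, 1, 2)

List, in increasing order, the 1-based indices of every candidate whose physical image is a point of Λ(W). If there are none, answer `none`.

1, 2, 3

Internal map: ζ^{3j} for j=0..3 gives (1,0), (−√2/2,√2/2), (0,−1), (√2/2,√2/2).
candidate 1: n = (1, 0, 0, 0) → π⊥ ≈ (+1.0000, +0.0000); max(|x|,|y|,|x±y|/√2) = 1.0000 ≤ 1.5 ⇒ ∈ W
candidate 2: n = (2, -2, -3, -3) → π⊥ ≈ (+1.2929, -0.5355); max(|x|,|y|,|x±y|/√2) = 1.2929 ≤ 1.5 ⇒ ∈ W
candidate 3: n = (0, 0, 1, 2) → π⊥ ≈ (+1.4142, +0.4142); max(|x|,|y|,|x±y|/√2) = 1.4142 ≤ 1.5 ⇒ ∈ W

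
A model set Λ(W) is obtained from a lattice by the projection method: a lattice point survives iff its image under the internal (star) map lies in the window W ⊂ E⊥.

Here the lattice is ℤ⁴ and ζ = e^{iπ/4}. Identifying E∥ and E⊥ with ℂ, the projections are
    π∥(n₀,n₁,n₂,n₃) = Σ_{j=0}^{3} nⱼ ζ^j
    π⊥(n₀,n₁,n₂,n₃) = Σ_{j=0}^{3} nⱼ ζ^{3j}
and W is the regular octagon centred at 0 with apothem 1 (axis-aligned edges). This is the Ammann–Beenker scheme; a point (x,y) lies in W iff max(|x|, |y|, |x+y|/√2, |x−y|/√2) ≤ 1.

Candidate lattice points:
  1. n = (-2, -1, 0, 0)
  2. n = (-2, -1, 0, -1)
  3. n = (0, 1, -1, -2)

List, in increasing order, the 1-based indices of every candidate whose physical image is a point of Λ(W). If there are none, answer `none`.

none

π⊥(n) = n₀ + n₁ζ³ + n₂ζ⁶ + n₃ζ⁹ where ζ = e^{iπ/4}.
candidate 1: n = (-2, -1, 0, 0) → π⊥ ≈ (-1.292893, -0.707107); max(|x|,|y|,|x±y|/√2) = 1.414214 > 1 ⇒ ∉ W
candidate 2: n = (-2, -1, 0, -1) → π⊥ ≈ (-2.000000, -1.414214); max(|x|,|y|,|x±y|/√2) = 2.414214 > 1 ⇒ ∉ W
candidate 3: n = (0, 1, -1, -2) → π⊥ ≈ (-2.121320, +0.292893); max(|x|,|y|,|x±y|/√2) = 2.121320 > 1 ⇒ ∉ W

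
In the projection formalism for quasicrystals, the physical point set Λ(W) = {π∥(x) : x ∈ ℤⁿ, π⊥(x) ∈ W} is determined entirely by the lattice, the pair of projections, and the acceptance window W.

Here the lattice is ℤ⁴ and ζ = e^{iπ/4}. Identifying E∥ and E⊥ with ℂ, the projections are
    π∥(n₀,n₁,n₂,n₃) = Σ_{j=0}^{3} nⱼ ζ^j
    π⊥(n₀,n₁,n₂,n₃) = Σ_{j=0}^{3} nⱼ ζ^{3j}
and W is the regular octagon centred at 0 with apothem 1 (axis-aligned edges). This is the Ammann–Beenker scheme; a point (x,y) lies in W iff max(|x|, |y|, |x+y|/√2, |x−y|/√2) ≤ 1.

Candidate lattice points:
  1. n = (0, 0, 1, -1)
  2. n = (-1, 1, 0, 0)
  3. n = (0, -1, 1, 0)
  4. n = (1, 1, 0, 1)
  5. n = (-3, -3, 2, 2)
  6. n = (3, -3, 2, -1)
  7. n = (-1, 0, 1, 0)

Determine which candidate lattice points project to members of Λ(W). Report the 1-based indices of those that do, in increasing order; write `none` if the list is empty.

With ζ = e^{iπ/4} the internal vectors are ζ^0,ζ^3,ζ^6,ζ^9.
#1 (0, 0, 1, -1): internal (-0.707107, -1.707107); octagon support 1.707107 vs apothem 1 → ∉ W
#2 (-1, 1, 0, 0): internal (-1.707107, 0.707107); octagon support 1.707107 vs apothem 1 → ∉ W
#3 (0, -1, 1, 0): internal (0.707107, -1.707107); octagon support 1.707107 vs apothem 1 → ∉ W
#4 (1, 1, 0, 1): internal (1.000000, 1.414214); octagon support 1.707107 vs apothem 1 → ∉ W
#5 (-3, -3, 2, 2): internal (0.535534, -2.707107); octagon support 2.707107 vs apothem 1 → ∉ W
#6 (3, -3, 2, -1): internal (4.414214, -4.828427); octagon support 6.535534 vs apothem 1 → ∉ W
#7 (-1, 0, 1, 0): internal (-1.000000, -1.000000); octagon support 1.414214 vs apothem 1 → ∉ W

none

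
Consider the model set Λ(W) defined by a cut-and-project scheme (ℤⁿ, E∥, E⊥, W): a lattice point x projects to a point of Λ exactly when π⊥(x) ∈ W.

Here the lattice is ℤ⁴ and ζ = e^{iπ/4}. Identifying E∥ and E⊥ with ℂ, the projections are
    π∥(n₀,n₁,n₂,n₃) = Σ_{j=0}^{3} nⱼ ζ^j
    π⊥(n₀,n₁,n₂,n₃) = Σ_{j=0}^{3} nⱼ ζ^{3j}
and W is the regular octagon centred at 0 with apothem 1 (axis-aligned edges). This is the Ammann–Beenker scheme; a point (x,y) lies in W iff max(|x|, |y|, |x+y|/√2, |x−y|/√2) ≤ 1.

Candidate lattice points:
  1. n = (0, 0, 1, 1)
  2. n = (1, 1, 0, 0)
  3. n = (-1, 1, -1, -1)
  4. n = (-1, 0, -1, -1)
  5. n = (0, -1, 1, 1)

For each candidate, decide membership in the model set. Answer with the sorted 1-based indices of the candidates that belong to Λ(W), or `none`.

π⊥(n) = n₀ + n₁ζ³ + n₂ζ⁶ + n₃ζ⁹ where ζ = e^{iπ/4}.
#1 (0, 0, 1, 1): internal (0.707107, -0.292893); octagon support 0.707107 vs apothem 1 → ∈ W
#2 (1, 1, 0, 0): internal (0.292893, 0.707107); octagon support 0.707107 vs apothem 1 → ∈ W
#3 (-1, 1, -1, -1): internal (-2.414214, 1.000000); octagon support 2.414214 vs apothem 1 → ∉ W
#4 (-1, 0, -1, -1): internal (-1.707107, 0.292893); octagon support 1.707107 vs apothem 1 → ∉ W
#5 (0, -1, 1, 1): internal (1.414214, -1.000000); octagon support 1.707107 vs apothem 1 → ∉ W

1, 2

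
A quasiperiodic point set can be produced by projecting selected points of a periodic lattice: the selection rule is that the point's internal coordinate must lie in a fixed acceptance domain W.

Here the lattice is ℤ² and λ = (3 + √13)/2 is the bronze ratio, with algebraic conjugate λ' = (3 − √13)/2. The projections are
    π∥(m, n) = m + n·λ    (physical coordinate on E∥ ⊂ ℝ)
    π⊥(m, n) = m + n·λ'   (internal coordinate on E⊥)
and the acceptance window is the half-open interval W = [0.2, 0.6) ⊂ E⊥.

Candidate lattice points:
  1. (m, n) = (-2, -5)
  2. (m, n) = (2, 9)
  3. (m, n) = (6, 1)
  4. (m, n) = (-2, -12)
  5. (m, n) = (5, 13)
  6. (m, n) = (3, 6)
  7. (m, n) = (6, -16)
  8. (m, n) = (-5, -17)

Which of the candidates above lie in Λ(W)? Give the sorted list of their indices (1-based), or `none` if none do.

none

Numerically λ ≈ 3.3028 and λ' = −1/λ ≈ -0.3028.
candidate 1: (m,n)=(-2,-5) → π∥ = -2-5·λ ≈ -18.5139, π⊥ = -2-5·λ' ≈ -0.4861 ∉ [0.2, 0.6) ⇒ out
candidate 2: (m,n)=(2,9) → π∥ = 2+9·λ ≈ 31.7250, π⊥ = 2+9·λ' ≈ -0.7250 ∉ [0.2, 0.6) ⇒ out
candidate 3: (m,n)=(6,1) → π∥ = 6+1·λ ≈ 9.3028, π⊥ = 6+1·λ' ≈ 5.6972 ∉ [0.2, 0.6) ⇒ out
candidate 4: (m,n)=(-2,-12) → π∥ = -2-12·λ ≈ -41.6333, π⊥ = -2-12·λ' ≈ 1.6333 ∉ [0.2, 0.6) ⇒ out
candidate 5: (m,n)=(5,13) → π∥ = 5+13·λ ≈ 47.9361, π⊥ = 5+13·λ' ≈ 1.0639 ∉ [0.2, 0.6) ⇒ out
candidate 6: (m,n)=(3,6) → π∥ = 3+6·λ ≈ 22.8167, π⊥ = 3+6·λ' ≈ 1.1833 ∉ [0.2, 0.6) ⇒ out
candidate 7: (m,n)=(6,-16) → π∥ = 6-16·λ ≈ -46.8444, π⊥ = 6-16·λ' ≈ 10.8444 ∉ [0.2, 0.6) ⇒ out
candidate 8: (m,n)=(-5,-17) → π∥ = -5-17·λ ≈ -61.1472, π⊥ = -5-17·λ' ≈ 0.1472 ∉ [0.2, 0.6) ⇒ out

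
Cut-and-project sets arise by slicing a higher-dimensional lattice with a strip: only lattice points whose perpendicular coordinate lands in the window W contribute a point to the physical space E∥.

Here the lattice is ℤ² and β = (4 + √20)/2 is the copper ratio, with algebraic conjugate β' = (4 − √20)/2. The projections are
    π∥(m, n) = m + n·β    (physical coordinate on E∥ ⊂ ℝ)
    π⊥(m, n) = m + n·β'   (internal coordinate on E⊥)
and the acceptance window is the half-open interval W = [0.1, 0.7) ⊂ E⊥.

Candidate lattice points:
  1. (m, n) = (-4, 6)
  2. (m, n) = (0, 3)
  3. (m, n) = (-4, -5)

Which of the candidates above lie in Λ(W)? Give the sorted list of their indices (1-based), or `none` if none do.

β' = (4−√20)/2 ≈ -0.23607.
#1 (-4,6): internal coord -4 + (6)·β' = -5.41641; -5.41641 ∉ [0.1, 0.7) → out
#2 (0,3): internal coord 0 + (3)·β' = -0.70820; -0.70820 ∉ [0.1, 0.7) → out
#3 (-4,-5): internal coord -4 + (-5)·β' = -2.81966; -2.81966 ∉ [0.1, 0.7) → out

none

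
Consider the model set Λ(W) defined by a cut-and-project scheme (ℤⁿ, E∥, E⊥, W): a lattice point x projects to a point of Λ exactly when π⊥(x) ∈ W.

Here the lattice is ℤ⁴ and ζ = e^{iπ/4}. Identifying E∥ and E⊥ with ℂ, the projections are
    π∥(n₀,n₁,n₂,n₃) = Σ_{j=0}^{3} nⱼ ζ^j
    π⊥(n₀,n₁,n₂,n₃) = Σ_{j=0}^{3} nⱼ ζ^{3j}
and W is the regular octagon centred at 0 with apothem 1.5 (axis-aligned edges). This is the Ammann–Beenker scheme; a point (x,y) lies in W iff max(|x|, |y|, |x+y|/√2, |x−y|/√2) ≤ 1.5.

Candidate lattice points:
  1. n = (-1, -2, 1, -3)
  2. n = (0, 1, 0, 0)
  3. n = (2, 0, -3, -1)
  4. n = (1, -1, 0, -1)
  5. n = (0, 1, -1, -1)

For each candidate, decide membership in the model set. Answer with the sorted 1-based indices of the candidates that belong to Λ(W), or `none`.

π⊥(n) = n₀ + n₁ζ³ + n₂ζ⁶ + n₃ζ⁹ where ζ = e^{iπ/4}.
#1 (-1, -2, 1, -3): internal (-1.707107, -4.535534); octagon support 4.535534 vs apothem 1.5 → ∉ W
#2 (0, 1, 0, 0): internal (-0.707107, 0.707107); octagon support 1.000000 vs apothem 1.5 → ∈ W
#3 (2, 0, -3, -1): internal (1.292893, 2.292893); octagon support 2.535534 vs apothem 1.5 → ∉ W
#4 (1, -1, 0, -1): internal (1.000000, -1.414214); octagon support 1.707107 vs apothem 1.5 → ∉ W
#5 (0, 1, -1, -1): internal (-1.414214, 1.000000); octagon support 1.707107 vs apothem 1.5 → ∉ W

2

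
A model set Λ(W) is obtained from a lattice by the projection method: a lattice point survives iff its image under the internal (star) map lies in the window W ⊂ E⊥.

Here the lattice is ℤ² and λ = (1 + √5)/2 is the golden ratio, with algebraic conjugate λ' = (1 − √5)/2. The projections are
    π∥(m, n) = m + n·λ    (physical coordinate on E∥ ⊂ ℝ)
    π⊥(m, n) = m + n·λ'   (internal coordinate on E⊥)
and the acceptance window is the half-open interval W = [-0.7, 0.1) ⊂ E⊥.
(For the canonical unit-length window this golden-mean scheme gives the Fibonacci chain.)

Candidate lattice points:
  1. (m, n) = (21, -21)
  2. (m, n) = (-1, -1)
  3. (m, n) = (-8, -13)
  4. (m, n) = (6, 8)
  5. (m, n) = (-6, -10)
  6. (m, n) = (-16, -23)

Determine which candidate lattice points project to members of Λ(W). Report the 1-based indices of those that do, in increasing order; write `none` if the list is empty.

2, 3

λ' = (1−√5)/2 ≈ -0.61803.
#1 (21,-21): internal coord 21 + (-21)·λ' = +33.97871; +33.97871 ∉ [-0.7, 0.1) → out
#2 (-1,-1): internal coord -1 + (-1)·λ' = -0.38197; -0.38197 ∈ [-0.7, 0.1) → IN Λ
#3 (-8,-13): internal coord -8 + (-13)·λ' = +0.03444; +0.03444 ∈ [-0.7, 0.1) → IN Λ
#4 (6,8): internal coord 6 + (8)·λ' = +1.05573; +1.05573 ∉ [-0.7, 0.1) → out
#5 (-6,-10): internal coord -6 + (-10)·λ' = +0.18034; +0.18034 ∉ [-0.7, 0.1) → out
#6 (-16,-23): internal coord -16 + (-23)·λ' = -1.78522; -1.78522 ∉ [-0.7, 0.1) → out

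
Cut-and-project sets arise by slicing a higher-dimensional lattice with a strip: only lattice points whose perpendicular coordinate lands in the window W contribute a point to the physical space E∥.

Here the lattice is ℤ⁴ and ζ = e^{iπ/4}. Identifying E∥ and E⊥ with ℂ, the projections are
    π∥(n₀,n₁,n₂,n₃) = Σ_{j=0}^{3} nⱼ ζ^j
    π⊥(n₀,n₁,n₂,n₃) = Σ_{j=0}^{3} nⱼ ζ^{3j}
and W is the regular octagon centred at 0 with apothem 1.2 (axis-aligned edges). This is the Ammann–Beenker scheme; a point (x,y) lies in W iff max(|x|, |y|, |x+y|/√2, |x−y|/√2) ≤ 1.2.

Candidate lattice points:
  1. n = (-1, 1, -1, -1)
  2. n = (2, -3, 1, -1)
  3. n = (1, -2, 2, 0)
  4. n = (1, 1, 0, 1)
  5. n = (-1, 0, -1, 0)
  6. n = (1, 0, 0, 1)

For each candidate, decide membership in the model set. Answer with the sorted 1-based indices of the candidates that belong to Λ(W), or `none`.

none

Internal map: ζ^{3j} for j=0..3 gives (1,0), (−√2/2,√2/2), (0,−1), (√2/2,√2/2).
candidate 1: n = (-1, 1, -1, -1) → π⊥ ≈ (-2.4142, +1.0000); max(|x|,|y|,|x±y|/√2) = 2.4142 > 1.2 ⇒ ∉ W
candidate 2: n = (2, -3, 1, -1) → π⊥ ≈ (+3.4142, -3.8284); max(|x|,|y|,|x±y|/√2) = 5.1213 > 1.2 ⇒ ∉ W
candidate 3: n = (1, -2, 2, 0) → π⊥ ≈ (+2.4142, -3.4142); max(|x|,|y|,|x±y|/√2) = 4.1213 > 1.2 ⇒ ∉ W
candidate 4: n = (1, 1, 0, 1) → π⊥ ≈ (+1.0000, +1.4142); max(|x|,|y|,|x±y|/√2) = 1.7071 > 1.2 ⇒ ∉ W
candidate 5: n = (-1, 0, -1, 0) → π⊥ ≈ (-1.0000, +1.0000); max(|x|,|y|,|x±y|/√2) = 1.4142 > 1.2 ⇒ ∉ W
candidate 6: n = (1, 0, 0, 1) → π⊥ ≈ (+1.7071, +0.7071); max(|x|,|y|,|x±y|/√2) = 1.7071 > 1.2 ⇒ ∉ W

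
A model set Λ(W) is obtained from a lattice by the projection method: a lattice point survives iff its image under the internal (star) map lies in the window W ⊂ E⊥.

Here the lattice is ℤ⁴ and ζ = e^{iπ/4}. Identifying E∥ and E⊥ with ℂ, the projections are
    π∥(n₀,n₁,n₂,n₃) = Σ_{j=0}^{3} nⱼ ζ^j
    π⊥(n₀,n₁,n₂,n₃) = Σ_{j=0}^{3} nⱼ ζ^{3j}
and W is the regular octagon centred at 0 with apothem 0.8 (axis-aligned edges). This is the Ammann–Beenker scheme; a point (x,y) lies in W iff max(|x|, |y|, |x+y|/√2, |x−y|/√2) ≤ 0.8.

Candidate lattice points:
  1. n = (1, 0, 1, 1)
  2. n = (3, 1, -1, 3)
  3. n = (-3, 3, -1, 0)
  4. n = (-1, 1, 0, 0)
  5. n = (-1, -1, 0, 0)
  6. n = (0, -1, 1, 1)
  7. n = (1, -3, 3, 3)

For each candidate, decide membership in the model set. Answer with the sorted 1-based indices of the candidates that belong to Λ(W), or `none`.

π⊥(n) = n₀ + n₁ζ³ + n₂ζ⁶ + n₃ζ⁹ where ζ = e^{iπ/4}.
candidate 1: n = (1, 0, 1, 1) → π⊥ ≈ (+1.7071, -0.2929); max(|x|,|y|,|x±y|/√2) = 1.7071 > 0.8 ⇒ ∉ W
candidate 2: n = (3, 1, -1, 3) → π⊥ ≈ (+4.4142, +3.8284); max(|x|,|y|,|x±y|/√2) = 5.8284 > 0.8 ⇒ ∉ W
candidate 3: n = (-3, 3, -1, 0) → π⊥ ≈ (-5.1213, +3.1213); max(|x|,|y|,|x±y|/√2) = 5.8284 > 0.8 ⇒ ∉ W
candidate 4: n = (-1, 1, 0, 0) → π⊥ ≈ (-1.7071, +0.7071); max(|x|,|y|,|x±y|/√2) = 1.7071 > 0.8 ⇒ ∉ W
candidate 5: n = (-1, -1, 0, 0) → π⊥ ≈ (-0.2929, -0.7071); max(|x|,|y|,|x±y|/√2) = 0.7071 ≤ 0.8 ⇒ ∈ W
candidate 6: n = (0, -1, 1, 1) → π⊥ ≈ (+1.4142, -1.0000); max(|x|,|y|,|x±y|/√2) = 1.7071 > 0.8 ⇒ ∉ W
candidate 7: n = (1, -3, 3, 3) → π⊥ ≈ (+5.2426, -3.0000); max(|x|,|y|,|x±y|/√2) = 5.8284 > 0.8 ⇒ ∉ W

5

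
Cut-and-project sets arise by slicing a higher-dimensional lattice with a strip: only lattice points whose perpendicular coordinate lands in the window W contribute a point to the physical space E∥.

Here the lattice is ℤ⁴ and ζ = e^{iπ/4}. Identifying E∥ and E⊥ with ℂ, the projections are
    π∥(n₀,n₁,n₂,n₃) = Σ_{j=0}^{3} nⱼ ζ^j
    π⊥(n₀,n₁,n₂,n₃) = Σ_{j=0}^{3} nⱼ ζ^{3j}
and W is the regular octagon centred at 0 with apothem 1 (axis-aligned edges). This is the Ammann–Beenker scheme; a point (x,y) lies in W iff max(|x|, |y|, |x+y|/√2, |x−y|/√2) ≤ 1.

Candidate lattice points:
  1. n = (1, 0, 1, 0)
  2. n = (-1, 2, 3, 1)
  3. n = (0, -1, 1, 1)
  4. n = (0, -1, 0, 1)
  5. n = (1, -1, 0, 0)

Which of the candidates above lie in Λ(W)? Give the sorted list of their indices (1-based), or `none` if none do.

none

Internal map: ζ^{3j} for j=0..3 gives (1,0), (−√2/2,√2/2), (0,−1), (√2/2,√2/2).
#1 (1, 0, 1, 0): internal (1.000000, -1.000000); octagon support 1.414214 vs apothem 1 → ∉ W
#2 (-1, 2, 3, 1): internal (-1.707107, -0.878680); octagon support 1.828427 vs apothem 1 → ∉ W
#3 (0, -1, 1, 1): internal (1.414214, -1.000000); octagon support 1.707107 vs apothem 1 → ∉ W
#4 (0, -1, 0, 1): internal (1.414214, 0.000000); octagon support 1.414214 vs apothem 1 → ∉ W
#5 (1, -1, 0, 0): internal (1.707107, -0.707107); octagon support 1.707107 vs apothem 1 → ∉ W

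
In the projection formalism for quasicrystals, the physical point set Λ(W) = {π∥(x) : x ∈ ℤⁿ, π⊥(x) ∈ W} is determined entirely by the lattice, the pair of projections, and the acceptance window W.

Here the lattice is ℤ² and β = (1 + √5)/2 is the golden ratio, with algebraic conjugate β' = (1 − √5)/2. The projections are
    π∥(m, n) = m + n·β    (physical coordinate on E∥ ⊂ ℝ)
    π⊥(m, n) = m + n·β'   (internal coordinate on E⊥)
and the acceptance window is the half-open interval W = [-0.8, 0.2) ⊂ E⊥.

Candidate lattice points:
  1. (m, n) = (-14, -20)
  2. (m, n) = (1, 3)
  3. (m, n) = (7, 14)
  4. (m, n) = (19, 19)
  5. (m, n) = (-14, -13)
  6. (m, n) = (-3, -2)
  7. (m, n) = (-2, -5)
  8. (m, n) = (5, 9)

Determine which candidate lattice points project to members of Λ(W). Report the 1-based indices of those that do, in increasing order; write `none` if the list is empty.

8

β' = (1−√5)/2 ≈ -0.61803.
#1 (-14,-20): internal coord -14 + (-20)·β' = -1.63932; -1.63932 ∉ [-0.8, 0.2) → out
#2 (1,3): internal coord 1 + (3)·β' = -0.85410; -0.85410 ∉ [-0.8, 0.2) → out
#3 (7,14): internal coord 7 + (14)·β' = -1.65248; -1.65248 ∉ [-0.8, 0.2) → out
#4 (19,19): internal coord 19 + (19)·β' = +7.25735; +7.25735 ∉ [-0.8, 0.2) → out
#5 (-14,-13): internal coord -14 + (-13)·β' = -5.96556; -5.96556 ∉ [-0.8, 0.2) → out
#6 (-3,-2): internal coord -3 + (-2)·β' = -1.76393; -1.76393 ∉ [-0.8, 0.2) → out
#7 (-2,-5): internal coord -2 + (-5)·β' = +1.09017; +1.09017 ∉ [-0.8, 0.2) → out
#8 (5,9): internal coord 5 + (9)·β' = -0.56231; -0.56231 ∈ [-0.8, 0.2) → IN Λ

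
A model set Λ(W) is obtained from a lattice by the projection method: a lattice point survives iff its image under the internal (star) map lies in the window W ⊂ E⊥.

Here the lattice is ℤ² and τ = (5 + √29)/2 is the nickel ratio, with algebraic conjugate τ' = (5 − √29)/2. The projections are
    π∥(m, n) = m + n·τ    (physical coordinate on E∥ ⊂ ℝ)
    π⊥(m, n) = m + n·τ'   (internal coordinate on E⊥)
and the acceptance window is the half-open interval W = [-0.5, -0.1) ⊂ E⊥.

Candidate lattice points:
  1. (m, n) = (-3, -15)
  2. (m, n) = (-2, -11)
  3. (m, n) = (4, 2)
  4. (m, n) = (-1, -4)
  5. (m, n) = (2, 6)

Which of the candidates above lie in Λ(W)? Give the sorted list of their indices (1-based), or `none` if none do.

τ' = (5−√29)/2 ≈ -0.192582.
[1] lift (-3,-15): star map gives -0.111264; window check -0.5 ≤ -0.111264 < -0.1 is true → IN Λ
[2] lift (-2,-11): star map gives 0.118406; window check -0.5 ≤ 0.118406 < -0.1 is false → out
[3] lift (4,2): star map gives 3.614835; window check -0.5 ≤ 3.614835 < -0.1 is false → out
[4] lift (-1,-4): star map gives -0.229670; window check -0.5 ≤ -0.229670 < -0.1 is true → IN Λ
[5] lift (2,6): star map gives 0.844506; window check -0.5 ≤ 0.844506 < -0.1 is false → out

1, 4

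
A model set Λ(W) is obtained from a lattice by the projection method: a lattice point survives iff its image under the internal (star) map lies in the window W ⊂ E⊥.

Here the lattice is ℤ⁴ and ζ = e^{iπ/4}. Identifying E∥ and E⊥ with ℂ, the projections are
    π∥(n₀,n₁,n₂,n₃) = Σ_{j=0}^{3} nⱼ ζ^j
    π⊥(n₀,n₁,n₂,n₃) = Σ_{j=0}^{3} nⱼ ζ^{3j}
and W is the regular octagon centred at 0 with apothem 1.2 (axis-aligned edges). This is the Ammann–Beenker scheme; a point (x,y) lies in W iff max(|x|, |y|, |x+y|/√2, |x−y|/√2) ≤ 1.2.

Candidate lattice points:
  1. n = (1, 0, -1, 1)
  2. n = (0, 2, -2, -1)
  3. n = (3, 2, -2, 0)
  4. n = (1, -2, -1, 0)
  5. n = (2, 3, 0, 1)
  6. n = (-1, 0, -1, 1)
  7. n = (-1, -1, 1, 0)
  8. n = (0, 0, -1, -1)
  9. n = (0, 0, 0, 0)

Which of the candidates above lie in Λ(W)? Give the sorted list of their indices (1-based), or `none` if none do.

With ζ = e^{iπ/4} the internal vectors are ζ^0,ζ^3,ζ^6,ζ^9.
#1 (1, 0, -1, 1): internal (1.70711, 1.70711); octagon support 2.41421 vs apothem 1.2 → ∉ W
#2 (0, 2, -2, -1): internal (-2.12132, 2.70711); octagon support 3.41421 vs apothem 1.2 → ∉ W
#3 (3, 2, -2, 0): internal (1.58579, 3.41421); octagon support 3.53553 vs apothem 1.2 → ∉ W
#4 (1, -2, -1, 0): internal (2.41421, -0.41421); octagon support 2.41421 vs apothem 1.2 → ∉ W
#5 (2, 3, 0, 1): internal (0.58579, 2.82843); octagon support 2.82843 vs apothem 1.2 → ∉ W
#6 (-1, 0, -1, 1): internal (-0.29289, 1.70711); octagon support 1.70711 vs apothem 1.2 → ∉ W
#7 (-1, -1, 1, 0): internal (-0.29289, -1.70711); octagon support 1.70711 vs apothem 1.2 → ∉ W
#8 (0, 0, -1, -1): internal (-0.70711, 0.29289); octagon support 0.70711 vs apothem 1.2 → ∈ W
#9 (0, 0, 0, 0): internal (0.00000, 0.00000); octagon support 0.00000 vs apothem 1.2 → ∈ W

8, 9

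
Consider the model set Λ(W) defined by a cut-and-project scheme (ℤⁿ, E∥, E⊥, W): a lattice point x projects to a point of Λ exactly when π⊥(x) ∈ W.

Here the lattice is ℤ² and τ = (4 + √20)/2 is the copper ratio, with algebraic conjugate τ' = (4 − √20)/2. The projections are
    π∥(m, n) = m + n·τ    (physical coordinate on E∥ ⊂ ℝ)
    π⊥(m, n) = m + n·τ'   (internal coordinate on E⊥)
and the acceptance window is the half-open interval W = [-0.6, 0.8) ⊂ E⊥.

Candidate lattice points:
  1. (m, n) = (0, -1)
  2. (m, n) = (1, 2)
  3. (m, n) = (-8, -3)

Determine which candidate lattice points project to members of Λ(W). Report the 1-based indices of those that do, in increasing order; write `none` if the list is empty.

1, 2

τ' = (4−√20)/2 ≈ -0.23607.
#1 (0,-1): internal coord 0 + (-1)·τ' = +0.23607; +0.23607 ∈ [-0.6, 0.8) → IN Λ
#2 (1,2): internal coord 1 + (2)·τ' = +0.52786; +0.52786 ∈ [-0.6, 0.8) → IN Λ
#3 (-8,-3): internal coord -8 + (-3)·τ' = -7.29180; -7.29180 ∉ [-0.6, 0.8) → out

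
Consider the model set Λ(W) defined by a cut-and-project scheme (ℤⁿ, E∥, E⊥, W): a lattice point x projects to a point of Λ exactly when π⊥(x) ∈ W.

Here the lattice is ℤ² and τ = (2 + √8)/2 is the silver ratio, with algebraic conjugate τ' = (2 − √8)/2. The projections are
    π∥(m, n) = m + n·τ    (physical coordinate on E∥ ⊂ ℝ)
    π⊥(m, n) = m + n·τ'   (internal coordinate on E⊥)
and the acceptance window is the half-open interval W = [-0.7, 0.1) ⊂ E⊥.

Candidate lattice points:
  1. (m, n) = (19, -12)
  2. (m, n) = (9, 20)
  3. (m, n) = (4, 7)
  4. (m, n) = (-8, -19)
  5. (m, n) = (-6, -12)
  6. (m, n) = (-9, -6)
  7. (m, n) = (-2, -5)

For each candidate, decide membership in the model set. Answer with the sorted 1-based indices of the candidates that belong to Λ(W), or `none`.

4, 7

Numerically τ ≈ 2.4142 and τ' = −1/τ ≈ -0.4142.
#1 (19,-12): internal coord 19 + (-12)·τ' = +23.9706; +23.9706 ∉ [-0.7, 0.1) → out
#2 (9,20): internal coord 9 + (20)·τ' = +0.7157; +0.7157 ∉ [-0.7, 0.1) → out
#3 (4,7): internal coord 4 + (7)·τ' = +1.1005; +1.1005 ∉ [-0.7, 0.1) → out
#4 (-8,-19): internal coord -8 + (-19)·τ' = -0.1299; -0.1299 ∈ [-0.7, 0.1) → IN Λ
#5 (-6,-12): internal coord -6 + (-12)·τ' = -1.0294; -1.0294 ∉ [-0.7, 0.1) → out
#6 (-9,-6): internal coord -9 + (-6)·τ' = -6.5147; -6.5147 ∉ [-0.7, 0.1) → out
#7 (-2,-5): internal coord -2 + (-5)·τ' = +0.0711; +0.0711 ∈ [-0.7, 0.1) → IN Λ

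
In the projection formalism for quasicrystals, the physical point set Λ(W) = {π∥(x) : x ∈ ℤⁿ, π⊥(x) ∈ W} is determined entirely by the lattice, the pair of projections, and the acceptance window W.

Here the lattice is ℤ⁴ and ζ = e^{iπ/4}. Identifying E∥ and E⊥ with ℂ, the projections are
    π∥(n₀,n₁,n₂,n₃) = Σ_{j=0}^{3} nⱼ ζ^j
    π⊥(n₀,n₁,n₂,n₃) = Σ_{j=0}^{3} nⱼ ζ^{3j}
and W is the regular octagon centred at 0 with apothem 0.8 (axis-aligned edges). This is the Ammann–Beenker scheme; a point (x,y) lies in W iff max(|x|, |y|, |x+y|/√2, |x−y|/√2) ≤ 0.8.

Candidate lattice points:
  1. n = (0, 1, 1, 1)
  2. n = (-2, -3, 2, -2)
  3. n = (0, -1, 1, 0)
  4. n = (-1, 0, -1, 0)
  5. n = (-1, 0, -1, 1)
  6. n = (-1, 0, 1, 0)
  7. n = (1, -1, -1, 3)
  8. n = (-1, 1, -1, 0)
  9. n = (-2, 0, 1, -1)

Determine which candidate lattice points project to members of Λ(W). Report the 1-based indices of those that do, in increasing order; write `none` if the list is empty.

Internal map: ζ^{3j} for j=0..3 gives (1,0), (−√2/2,√2/2), (0,−1), (√2/2,√2/2).
#1 (0, 1, 1, 1): internal (0.0000, 0.4142); octagon support 0.4142 vs apothem 0.8 → ∈ W
#2 (-2, -3, 2, -2): internal (-1.2929, -5.5355); octagon support 5.5355 vs apothem 0.8 → ∉ W
#3 (0, -1, 1, 0): internal (0.7071, -1.7071); octagon support 1.7071 vs apothem 0.8 → ∉ W
#4 (-1, 0, -1, 0): internal (-1.0000, 1.0000); octagon support 1.4142 vs apothem 0.8 → ∉ W
#5 (-1, 0, -1, 1): internal (-0.2929, 1.7071); octagon support 1.7071 vs apothem 0.8 → ∉ W
#6 (-1, 0, 1, 0): internal (-1.0000, -1.0000); octagon support 1.4142 vs apothem 0.8 → ∉ W
#7 (1, -1, -1, 3): internal (3.8284, 2.4142); octagon support 4.4142 vs apothem 0.8 → ∉ W
#8 (-1, 1, -1, 0): internal (-1.7071, 1.7071); octagon support 2.4142 vs apothem 0.8 → ∉ W
#9 (-2, 0, 1, -1): internal (-2.7071, -1.7071); octagon support 3.1213 vs apothem 0.8 → ∉ W

1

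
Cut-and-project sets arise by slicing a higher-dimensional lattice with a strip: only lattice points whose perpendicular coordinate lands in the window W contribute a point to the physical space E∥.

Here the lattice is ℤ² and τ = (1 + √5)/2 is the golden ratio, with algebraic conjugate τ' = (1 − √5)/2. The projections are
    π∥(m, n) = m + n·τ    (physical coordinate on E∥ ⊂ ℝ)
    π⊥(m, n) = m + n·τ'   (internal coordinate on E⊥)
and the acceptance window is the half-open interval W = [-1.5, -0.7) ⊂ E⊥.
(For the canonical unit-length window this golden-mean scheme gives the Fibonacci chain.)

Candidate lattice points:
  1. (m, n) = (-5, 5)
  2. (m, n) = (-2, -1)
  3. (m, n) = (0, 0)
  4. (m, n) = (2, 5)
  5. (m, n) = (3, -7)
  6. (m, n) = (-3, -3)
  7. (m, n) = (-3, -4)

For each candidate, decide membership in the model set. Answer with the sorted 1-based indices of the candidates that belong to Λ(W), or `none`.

2, 4, 6

Numerically τ ≈ 1.61803 and τ' = −1/τ ≈ -0.61803.
candidate 1: (m,n)=(-5,5) → π∥ = -5+5·τ ≈ 3.09017, π⊥ = -5+5·τ' ≈ -8.09017 ∉ [-1.5, -0.7) ⇒ out
candidate 2: (m,n)=(-2,-1) → π∥ = -2-1·τ ≈ -3.61803, π⊥ = -2-1·τ' ≈ -1.38197 ∈ [-1.5, -0.7) ⇒ IN Λ
candidate 3: (m,n)=(0,0) → π∥ = 0+0·τ ≈ 0.00000, π⊥ = 0+0·τ' ≈ 0.00000 ∉ [-1.5, -0.7) ⇒ out
candidate 4: (m,n)=(2,5) → π∥ = 2+5·τ ≈ 10.09017, π⊥ = 2+5·τ' ≈ -1.09017 ∈ [-1.5, -0.7) ⇒ IN Λ
candidate 5: (m,n)=(3,-7) → π∥ = 3-7·τ ≈ -8.32624, π⊥ = 3-7·τ' ≈ 7.32624 ∉ [-1.5, -0.7) ⇒ out
candidate 6: (m,n)=(-3,-3) → π∥ = -3-3·τ ≈ -7.85410, π⊥ = -3-3·τ' ≈ -1.14590 ∈ [-1.5, -0.7) ⇒ IN Λ
candidate 7: (m,n)=(-3,-4) → π∥ = -3-4·τ ≈ -9.47214, π⊥ = -3-4·τ' ≈ -0.52786 ∉ [-1.5, -0.7) ⇒ out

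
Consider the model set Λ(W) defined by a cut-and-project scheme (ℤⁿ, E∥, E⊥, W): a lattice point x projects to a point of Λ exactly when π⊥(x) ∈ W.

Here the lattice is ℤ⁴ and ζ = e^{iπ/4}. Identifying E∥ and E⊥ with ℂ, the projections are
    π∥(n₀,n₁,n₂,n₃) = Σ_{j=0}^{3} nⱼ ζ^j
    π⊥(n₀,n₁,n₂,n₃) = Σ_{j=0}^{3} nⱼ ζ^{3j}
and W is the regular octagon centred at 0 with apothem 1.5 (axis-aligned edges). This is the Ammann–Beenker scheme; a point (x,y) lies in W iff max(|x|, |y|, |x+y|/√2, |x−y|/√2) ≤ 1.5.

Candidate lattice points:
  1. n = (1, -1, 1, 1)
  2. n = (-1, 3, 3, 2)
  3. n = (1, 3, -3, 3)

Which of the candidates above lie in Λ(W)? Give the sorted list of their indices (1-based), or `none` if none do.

Internal map: ζ^{3j} for j=0..3 gives (1,0), (−√2/2,√2/2), (0,−1), (√2/2,√2/2).
#1 (1, -1, 1, 1): internal (2.4142, -1.0000); octagon support 2.4142 vs apothem 1.5 → ∉ W
#2 (-1, 3, 3, 2): internal (-1.7071, 0.5355); octagon support 1.7071 vs apothem 1.5 → ∉ W
#3 (1, 3, -3, 3): internal (1.0000, 7.2426); octagon support 7.2426 vs apothem 1.5 → ∉ W

none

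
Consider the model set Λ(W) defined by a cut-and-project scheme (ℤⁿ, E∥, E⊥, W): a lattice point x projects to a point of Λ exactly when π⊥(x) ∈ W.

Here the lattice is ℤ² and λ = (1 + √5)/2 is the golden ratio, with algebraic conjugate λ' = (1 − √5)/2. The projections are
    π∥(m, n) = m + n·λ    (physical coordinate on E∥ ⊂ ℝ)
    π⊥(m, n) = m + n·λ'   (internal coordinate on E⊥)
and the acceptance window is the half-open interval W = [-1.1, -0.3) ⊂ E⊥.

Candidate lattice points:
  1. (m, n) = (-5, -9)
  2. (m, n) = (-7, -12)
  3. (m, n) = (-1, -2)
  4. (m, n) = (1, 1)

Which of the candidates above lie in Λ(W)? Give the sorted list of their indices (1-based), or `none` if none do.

none

Numerically λ ≈ 1.61803 and λ' = −1/λ ≈ -0.61803.
#1 (-5,-9): internal coord -5 + (-9)·λ' = +0.56231; +0.56231 ∉ [-1.1, -0.3) → out
#2 (-7,-12): internal coord -7 + (-12)·λ' = +0.41641; +0.41641 ∉ [-1.1, -0.3) → out
#3 (-1,-2): internal coord -1 + (-2)·λ' = +0.23607; +0.23607 ∉ [-1.1, -0.3) → out
#4 (1,1): internal coord 1 + (1)·λ' = +0.38197; +0.38197 ∉ [-1.1, -0.3) → out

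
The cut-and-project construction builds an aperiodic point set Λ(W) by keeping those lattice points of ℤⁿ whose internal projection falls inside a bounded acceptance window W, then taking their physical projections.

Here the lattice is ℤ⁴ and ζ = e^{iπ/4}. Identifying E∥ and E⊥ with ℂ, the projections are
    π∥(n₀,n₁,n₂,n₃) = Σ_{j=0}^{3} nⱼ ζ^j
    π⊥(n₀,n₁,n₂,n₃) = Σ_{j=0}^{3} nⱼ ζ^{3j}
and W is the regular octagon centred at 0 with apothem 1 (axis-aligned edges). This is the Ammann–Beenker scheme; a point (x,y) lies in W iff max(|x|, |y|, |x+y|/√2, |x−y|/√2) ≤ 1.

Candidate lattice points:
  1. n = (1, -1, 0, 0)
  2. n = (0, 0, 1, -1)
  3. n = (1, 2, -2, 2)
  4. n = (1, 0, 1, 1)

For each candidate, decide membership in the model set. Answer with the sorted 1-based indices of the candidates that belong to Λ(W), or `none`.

none

π⊥(n) = n₀ + n₁ζ³ + n₂ζ⁶ + n₃ζ⁹ where ζ = e^{iπ/4}.
#1 (1, -1, 0, 0): internal (1.7071, -0.7071); octagon support 1.7071 vs apothem 1 → ∉ W
#2 (0, 0, 1, -1): internal (-0.7071, -1.7071); octagon support 1.7071 vs apothem 1 → ∉ W
#3 (1, 2, -2, 2): internal (1.0000, 4.8284); octagon support 4.8284 vs apothem 1 → ∉ W
#4 (1, 0, 1, 1): internal (1.7071, -0.2929); octagon support 1.7071 vs apothem 1 → ∉ W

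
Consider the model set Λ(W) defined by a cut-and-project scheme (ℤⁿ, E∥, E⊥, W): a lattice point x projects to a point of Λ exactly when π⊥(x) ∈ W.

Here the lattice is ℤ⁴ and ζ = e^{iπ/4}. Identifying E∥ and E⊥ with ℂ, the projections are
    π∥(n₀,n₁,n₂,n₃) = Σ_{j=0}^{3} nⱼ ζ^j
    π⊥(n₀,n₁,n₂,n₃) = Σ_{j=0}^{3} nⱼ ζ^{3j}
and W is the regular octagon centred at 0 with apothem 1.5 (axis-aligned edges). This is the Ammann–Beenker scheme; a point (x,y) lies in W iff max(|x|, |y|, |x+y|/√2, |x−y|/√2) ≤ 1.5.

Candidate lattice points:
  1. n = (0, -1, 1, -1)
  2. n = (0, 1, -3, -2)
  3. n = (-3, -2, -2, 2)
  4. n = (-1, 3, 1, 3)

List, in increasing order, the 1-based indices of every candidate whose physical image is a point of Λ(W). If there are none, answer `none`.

none

π⊥(n) = n₀ + n₁ζ³ + n₂ζ⁶ + n₃ζ⁹ where ζ = e^{iπ/4}.
#1 (0, -1, 1, -1): internal (0.0000, -2.4142); octagon support 2.4142 vs apothem 1.5 → ∉ W
#2 (0, 1, -3, -2): internal (-2.1213, 2.2929); octagon support 3.1213 vs apothem 1.5 → ∉ W
#3 (-3, -2, -2, 2): internal (-0.1716, 2.0000); octagon support 2.0000 vs apothem 1.5 → ∉ W
#4 (-1, 3, 1, 3): internal (-1.0000, 3.2426); octagon support 3.2426 vs apothem 1.5 → ∉ W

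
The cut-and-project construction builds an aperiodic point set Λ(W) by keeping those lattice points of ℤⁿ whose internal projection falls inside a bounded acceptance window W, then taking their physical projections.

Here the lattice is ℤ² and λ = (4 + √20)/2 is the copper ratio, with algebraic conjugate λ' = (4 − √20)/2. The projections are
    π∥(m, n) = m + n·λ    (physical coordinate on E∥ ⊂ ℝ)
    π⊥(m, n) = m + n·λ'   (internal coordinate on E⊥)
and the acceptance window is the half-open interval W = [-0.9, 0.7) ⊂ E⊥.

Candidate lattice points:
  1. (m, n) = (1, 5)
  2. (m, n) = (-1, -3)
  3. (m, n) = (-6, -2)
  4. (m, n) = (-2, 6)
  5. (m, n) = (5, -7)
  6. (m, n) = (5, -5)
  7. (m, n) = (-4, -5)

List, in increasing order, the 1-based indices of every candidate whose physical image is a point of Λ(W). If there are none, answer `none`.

1, 2

Compute λ' = (4−√20)/2 = -0.2361, so π⊥(m,n) = m -0.2361·n.
[1] lift (1,5): star map gives -0.1803; window check -0.9 ≤ -0.1803 < 0.7 is true → IN Λ
[2] lift (-1,-3): star map gives -0.2918; window check -0.9 ≤ -0.2918 < 0.7 is true → IN Λ
[3] lift (-6,-2): star map gives -5.5279; window check -0.9 ≤ -5.5279 < 0.7 is false → out
[4] lift (-2,6): star map gives -3.4164; window check -0.9 ≤ -3.4164 < 0.7 is false → out
[5] lift (5,-7): star map gives 6.6525; window check -0.9 ≤ 6.6525 < 0.7 is false → out
[6] lift (5,-5): star map gives 6.1803; window check -0.9 ≤ 6.1803 < 0.7 is false → out
[7] lift (-4,-5): star map gives -2.8197; window check -0.9 ≤ -2.8197 < 0.7 is false → out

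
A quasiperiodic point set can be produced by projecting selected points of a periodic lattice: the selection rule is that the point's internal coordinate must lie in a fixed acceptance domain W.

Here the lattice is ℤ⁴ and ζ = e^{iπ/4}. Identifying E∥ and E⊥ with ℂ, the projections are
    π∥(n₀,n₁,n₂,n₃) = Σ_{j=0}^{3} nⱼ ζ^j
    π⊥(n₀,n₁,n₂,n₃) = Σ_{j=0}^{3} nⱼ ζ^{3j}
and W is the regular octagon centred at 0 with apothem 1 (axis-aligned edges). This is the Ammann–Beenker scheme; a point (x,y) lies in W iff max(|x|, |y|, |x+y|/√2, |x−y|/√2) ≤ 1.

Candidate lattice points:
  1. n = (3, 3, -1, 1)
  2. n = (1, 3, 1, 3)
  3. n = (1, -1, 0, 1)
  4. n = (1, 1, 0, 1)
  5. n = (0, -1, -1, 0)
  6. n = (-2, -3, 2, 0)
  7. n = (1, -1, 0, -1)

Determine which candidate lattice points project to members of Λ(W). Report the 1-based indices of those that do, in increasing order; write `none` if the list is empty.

Internal map: ζ^{3j} for j=0..3 gives (1,0), (−√2/2,√2/2), (0,−1), (√2/2,√2/2).
#1 (3, 3, -1, 1): internal (1.585786, 3.828427); octagon support 3.828427 vs apothem 1 → ∉ W
#2 (1, 3, 1, 3): internal (1.000000, 3.242641); octagon support 3.242641 vs apothem 1 → ∉ W
#3 (1, -1, 0, 1): internal (2.414214, 0.000000); octagon support 2.414214 vs apothem 1 → ∉ W
#4 (1, 1, 0, 1): internal (1.000000, 1.414214); octagon support 1.707107 vs apothem 1 → ∉ W
#5 (0, -1, -1, 0): internal (0.707107, 0.292893); octagon support 0.707107 vs apothem 1 → ∈ W
#6 (-2, -3, 2, 0): internal (0.121320, -4.121320); octagon support 4.121320 vs apothem 1 → ∉ W
#7 (1, -1, 0, -1): internal (1.000000, -1.414214); octagon support 1.707107 vs apothem 1 → ∉ W

5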